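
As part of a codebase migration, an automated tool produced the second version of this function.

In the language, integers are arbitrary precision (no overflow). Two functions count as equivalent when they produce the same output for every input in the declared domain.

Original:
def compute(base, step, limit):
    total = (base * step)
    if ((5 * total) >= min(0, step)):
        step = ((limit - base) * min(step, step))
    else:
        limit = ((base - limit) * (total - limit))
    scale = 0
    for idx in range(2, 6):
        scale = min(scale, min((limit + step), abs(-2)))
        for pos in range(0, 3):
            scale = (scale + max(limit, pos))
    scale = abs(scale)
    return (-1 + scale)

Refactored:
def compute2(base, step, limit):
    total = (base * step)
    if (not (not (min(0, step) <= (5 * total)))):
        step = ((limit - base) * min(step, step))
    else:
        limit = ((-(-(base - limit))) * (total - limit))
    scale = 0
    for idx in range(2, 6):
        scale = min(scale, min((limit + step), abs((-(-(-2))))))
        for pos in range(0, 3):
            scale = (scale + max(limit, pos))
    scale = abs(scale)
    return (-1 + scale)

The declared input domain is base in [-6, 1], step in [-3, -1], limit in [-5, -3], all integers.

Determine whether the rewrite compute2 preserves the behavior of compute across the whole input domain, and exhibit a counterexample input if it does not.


Equivalent — the differences include comparison usage differs; and boolean connective usage differs, yet no declared input distinguishes the two.
Spot check at base=-2, step=-2, limit=-3 — compute: total=4, then ((5 * total) >= min(0, step)) is true, then step=2, then scale=0, then (idx=2), then scale=-1, then (pos=0), then scale=-1, then (pos=1), then scale=0, then (pos=2), then scale=2, then (idx=3), then scale=-1, then (pos=0), then scale=-1, then (pos=1), then scale=0, then (pos=2), then scale=2, then (idx=4), then scale=-1, then (pos=0), then scale=-1, then (pos=1), then scale=0, then (pos=2), then scale=2, then (idx=5), then scale=-1, then (pos=0), then scale=-1, then (pos=1), then scale=0, then (pos=2), then scale=2, then scale=2, then returns 1. compute2: total=4, then (not (not (min(0, step) <= (5 * total)))) is true, then step=2, then scale=0, then (idx=2), then scale=-1, then (pos=0), then scale=-1, then (pos=1), then scale=0, then (pos=2), then scale=2, then (idx=3), then scale=-1, then (pos=0), then scale=-1, then (pos=1), then scale=0, then (pos=2), then scale=2, then (idx=4), then scale=-1, then (pos=0), then scale=-1, then (pos=1), then scale=0, then (pos=2), then scale=2, then (idx=5), then scale=-1, then (pos=0), then scale=-1, then (pos=1), then scale=0, then (pos=2), then scale=2, then scale=2, then returns 1. Both give 1.
An exhaustive pass over the 72 declared inputs shows identical outputs.
verdict: equivalent


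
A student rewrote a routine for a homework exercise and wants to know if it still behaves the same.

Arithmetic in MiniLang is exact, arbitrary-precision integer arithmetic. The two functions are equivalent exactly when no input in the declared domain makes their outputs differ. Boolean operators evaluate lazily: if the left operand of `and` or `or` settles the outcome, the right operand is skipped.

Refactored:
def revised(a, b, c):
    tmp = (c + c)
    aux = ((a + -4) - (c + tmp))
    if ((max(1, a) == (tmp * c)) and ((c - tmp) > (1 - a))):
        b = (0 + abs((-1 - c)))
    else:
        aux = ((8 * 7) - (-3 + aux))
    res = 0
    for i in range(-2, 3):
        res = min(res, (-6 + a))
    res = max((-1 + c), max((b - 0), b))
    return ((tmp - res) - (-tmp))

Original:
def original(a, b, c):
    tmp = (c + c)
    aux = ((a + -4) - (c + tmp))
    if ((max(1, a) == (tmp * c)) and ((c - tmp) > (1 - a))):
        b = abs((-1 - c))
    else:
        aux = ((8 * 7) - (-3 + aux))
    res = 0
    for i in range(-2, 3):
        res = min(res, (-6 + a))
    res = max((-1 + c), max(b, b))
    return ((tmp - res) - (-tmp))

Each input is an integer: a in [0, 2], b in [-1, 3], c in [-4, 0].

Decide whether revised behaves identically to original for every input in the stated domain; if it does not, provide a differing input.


The two versions differ — the changes include arithmetic usage differs, and constant usage differs.
Spot check at a=1, b=-1, c=0 — original: tmp becomes 0; next aux becomes -3; next ((max(1, a) == (tmp * c)) and ((c - tmp) > (1 - a))) evaluates to false; next aux becomes 62; next res becomes 0; next at i=-2:; next res becomes -5; next at i=-1:; next res becomes -5; next at i=0:; next res becomes -5; next at i=1:; next res becomes -5; next at i=2:; next res becomes -5; next res becomes -1; next final value 1. revised: tmp becomes 0; next aux becomes -3; next ((max(1, a) == (tmp * c)) and ((c - tmp) > (1 - a))) evaluates to false; next aux becomes 62; next res becomes 0; next at i=-2:; next res becomes -5; next at i=-1:; next res becomes -5; next at i=0:; next res becomes -5; next at i=1:; next res becomes -5; next at i=2:; next res becomes -5; next res becomes -1; next final value 1. Both give 1.
An exhaustive pass over the 75 declared inputs shows identical outputs.
verdict: equivalent


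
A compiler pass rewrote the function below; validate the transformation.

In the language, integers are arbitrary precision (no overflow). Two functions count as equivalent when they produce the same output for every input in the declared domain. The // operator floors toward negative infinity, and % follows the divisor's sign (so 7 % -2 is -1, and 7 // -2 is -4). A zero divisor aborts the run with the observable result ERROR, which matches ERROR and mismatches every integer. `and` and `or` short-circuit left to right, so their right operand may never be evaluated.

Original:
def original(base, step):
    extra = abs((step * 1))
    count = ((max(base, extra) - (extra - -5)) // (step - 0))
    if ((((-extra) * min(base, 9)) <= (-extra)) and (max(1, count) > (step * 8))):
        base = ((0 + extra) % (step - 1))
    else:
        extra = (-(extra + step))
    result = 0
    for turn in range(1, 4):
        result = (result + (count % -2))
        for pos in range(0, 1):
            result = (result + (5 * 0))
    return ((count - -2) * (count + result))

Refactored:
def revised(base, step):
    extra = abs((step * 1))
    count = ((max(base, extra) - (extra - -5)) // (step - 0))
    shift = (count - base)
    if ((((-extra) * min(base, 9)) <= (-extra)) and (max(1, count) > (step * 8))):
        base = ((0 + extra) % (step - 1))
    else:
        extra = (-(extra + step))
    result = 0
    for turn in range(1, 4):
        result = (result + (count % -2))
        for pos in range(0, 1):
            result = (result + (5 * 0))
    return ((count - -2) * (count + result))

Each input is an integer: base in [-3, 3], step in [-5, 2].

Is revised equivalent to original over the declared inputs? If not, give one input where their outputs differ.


Comparing the listings, the differences include: statement counts differ; arithmetic usage differs; local variable names differ.
One worked example (base=3, step=-3) — original: extra=3, then count=1, then ((((-extra) * min(base, 9)) <= (-extra)) and (max(1, count) > (step * 8))) is true, then base=-1, then result=0, then (turn=1), then result=-1, then (pos=0), then result=-1, then (turn=2), then result=-2, then (pos=0), then result=-2, then (turn=3), then result=-3, then (pos=0), then result=-3, then returns -6; revised: extra=3, then count=1, then shift=-2, then ((((-extra) * min(base, 9)) <= (-extra)) and (max(1, count) > (step * 8))) is true, then base=-1, then result=0, then (turn=1), then result=-1, then (pos=0), then result=-1, then (turn=2), then result=-2, then (pos=0), then result=-2, then (turn=3), then result=-3, then (pos=0), then result=-3, then returns -6; agreement on -6.
Checked all 56 inputs in the declared domain: the outputs agree on every one.
verdict: equivalent


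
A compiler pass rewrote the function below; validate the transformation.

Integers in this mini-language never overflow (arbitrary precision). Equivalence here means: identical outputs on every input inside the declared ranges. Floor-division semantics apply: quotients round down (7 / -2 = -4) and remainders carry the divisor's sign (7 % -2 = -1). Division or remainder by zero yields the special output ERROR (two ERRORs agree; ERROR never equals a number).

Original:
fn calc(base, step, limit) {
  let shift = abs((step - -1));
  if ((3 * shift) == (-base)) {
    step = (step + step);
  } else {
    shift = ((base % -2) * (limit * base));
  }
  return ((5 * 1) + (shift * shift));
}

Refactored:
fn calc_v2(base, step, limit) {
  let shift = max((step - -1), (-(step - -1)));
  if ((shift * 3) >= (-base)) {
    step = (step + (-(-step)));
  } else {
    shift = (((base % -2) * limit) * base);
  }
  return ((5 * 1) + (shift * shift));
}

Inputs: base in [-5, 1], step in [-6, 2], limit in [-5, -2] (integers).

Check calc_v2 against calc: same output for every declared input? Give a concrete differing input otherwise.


These are not equivalent — on base=-5, step=-6, limit=-5 the outputs split (630 vs 30).
calc: shift := 5 | ((3 * shift) == (-base)): false | shift := -25 | result 630
calc_v2: shift := 5 | ((shift * 3) >= (-base)): true | step := -12 | result 30
verdict: not equivalent; witness: base=-5, step=-6, limit=-5


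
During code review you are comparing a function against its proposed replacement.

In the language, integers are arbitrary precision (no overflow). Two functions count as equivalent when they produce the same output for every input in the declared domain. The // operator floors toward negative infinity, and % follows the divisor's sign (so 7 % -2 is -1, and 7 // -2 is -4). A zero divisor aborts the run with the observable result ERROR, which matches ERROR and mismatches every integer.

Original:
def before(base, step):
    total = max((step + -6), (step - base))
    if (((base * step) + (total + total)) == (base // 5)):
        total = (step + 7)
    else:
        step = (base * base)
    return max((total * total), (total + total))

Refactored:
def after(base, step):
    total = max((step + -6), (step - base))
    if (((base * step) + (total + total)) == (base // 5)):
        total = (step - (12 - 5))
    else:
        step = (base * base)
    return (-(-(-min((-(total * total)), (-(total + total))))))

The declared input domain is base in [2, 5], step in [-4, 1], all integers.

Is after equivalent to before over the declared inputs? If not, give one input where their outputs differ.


Input base=2, step=1: 64 from before versus 36 from after.
verdict: not equivalent; witness: base=2, step=1


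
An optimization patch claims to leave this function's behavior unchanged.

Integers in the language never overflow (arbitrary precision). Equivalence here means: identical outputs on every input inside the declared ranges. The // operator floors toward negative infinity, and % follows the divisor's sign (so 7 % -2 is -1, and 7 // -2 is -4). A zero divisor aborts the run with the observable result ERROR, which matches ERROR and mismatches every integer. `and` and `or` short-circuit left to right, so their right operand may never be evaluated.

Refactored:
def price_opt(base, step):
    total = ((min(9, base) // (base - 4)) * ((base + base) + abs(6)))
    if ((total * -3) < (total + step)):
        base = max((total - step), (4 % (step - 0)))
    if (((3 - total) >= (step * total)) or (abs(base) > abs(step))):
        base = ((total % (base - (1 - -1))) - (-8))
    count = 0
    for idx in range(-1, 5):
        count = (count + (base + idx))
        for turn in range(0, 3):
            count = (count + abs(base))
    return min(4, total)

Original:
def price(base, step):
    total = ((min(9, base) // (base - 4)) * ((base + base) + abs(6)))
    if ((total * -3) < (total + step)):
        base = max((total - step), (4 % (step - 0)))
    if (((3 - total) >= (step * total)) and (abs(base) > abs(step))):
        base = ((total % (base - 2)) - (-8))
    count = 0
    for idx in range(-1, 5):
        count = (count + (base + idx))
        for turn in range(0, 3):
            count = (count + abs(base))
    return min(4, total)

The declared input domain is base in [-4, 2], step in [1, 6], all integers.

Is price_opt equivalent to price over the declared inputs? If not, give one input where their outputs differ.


The rewrite breaks on base=2, step=2, where the results are -10 and ERROR.
price: total = -10; ((total * -3) < (total + step)) -> false; (((3 - total) >= (step * total)) and (abs(base) > abs(step))) -> false; count = 0; [idx=-1]; count = 1; [turn=0]; count = 3; [turn=1]; count = 5; [turn=2]; count = 7; [idx=0]; count = 9; [turn=0]; count = 11; [turn=1]; count = 13; [turn=2]; count = 15; [idx=1]; count = 18; [turn=0]; count = 20; [turn=1]; count = 22; [turn=2]; count = 24; [idx=2]; count = 28; [turn=0]; count = 30; [turn=1]; count = 32; [turn=2]; count = 34; [idx=3]; count = 39; [turn=0]; count = 41; [turn=1]; count = 43; [turn=2]; count = 45; [idx=4]; count = 51; [turn=0]; count = 53; [turn=1]; count = 55; [turn=2]; count = 57; return -10
price_opt: total = -10; ((total * -3) < (total + step)) -> false; (((3 - total) >= (step * total)) or (abs(base) > abs(step))) -> true; division by zero -> ERROR
verdict: not equivalent; witness: base=2, step=2


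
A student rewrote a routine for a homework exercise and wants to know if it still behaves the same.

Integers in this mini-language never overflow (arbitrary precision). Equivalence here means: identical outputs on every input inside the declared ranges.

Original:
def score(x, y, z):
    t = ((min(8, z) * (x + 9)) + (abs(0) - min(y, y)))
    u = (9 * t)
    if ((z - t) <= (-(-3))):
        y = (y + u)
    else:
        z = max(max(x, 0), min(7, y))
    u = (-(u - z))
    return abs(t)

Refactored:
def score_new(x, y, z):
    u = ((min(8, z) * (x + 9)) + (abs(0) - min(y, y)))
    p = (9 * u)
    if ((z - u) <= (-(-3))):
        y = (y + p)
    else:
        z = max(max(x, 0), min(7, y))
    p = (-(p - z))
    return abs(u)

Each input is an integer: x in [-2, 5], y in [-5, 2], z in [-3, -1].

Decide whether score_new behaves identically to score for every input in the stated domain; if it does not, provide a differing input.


The two are interchangeable: local variable names differ, and every declared input agrees.
One worked example (x=5, y=2, z=-3) — score: t becomes -44; next u becomes -396; next ((z - t) <= (-(-3))) evaluates to false; next z becomes 5; next u becomes 401; next final value 44; score_new: u becomes -44; next p becomes -396; next ((z - u) <= (-(-3))) evaluates to false; next z becomes 5; next p becomes 401; next final value 44; agreement on 44.
Checked all 192 inputs in the declared domain: the outputs agree on every one.
verdict: equivalent


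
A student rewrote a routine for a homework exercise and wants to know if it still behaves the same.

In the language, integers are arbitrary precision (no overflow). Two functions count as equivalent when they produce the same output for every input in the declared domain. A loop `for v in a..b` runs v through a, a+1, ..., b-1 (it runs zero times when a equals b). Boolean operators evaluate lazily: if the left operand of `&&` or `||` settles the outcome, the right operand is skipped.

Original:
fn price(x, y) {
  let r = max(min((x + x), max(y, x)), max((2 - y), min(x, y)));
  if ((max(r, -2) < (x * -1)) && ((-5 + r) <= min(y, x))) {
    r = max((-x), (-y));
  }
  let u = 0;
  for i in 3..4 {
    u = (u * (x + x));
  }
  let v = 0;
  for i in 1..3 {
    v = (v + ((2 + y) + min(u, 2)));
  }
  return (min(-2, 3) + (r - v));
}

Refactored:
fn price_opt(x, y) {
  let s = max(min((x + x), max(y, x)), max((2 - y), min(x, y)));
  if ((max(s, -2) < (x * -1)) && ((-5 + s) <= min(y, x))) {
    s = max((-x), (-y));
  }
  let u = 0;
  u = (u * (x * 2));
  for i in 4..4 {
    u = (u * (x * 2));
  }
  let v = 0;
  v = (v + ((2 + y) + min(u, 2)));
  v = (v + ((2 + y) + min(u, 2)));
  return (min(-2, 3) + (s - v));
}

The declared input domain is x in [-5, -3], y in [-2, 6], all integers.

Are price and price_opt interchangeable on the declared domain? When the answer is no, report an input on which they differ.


Side by side, the visible changes include: constant usage differs, and loop structure differs, and arithmetic usage differs, and min/max/abs usage differs, and statement counts differ, and local variable names differ.
Spot check at x=-3, y=6 — price: r := -3 | ((max(r, -2) < (x * -1)) && ((-5 + r) <= min(y, x))): true | r := 3 | u := 0 | iter i=3: | u := 0 | v := 0 | iter i=1: | v := 8 | iter i=2: | v := 16 | result -15. price_opt: s := -3 | ((max(s, -2) < (x * -1)) && ((-5 + s) <= min(y, x))): true | s := 3 | u := 0 | u := 0 | loop over i: empty range | v := 0 | v := 8 | v := 16 | result -15. Both give -15.
An exhaustive pass over the 27 declared inputs shows identical outputs.
verdict: equivalent


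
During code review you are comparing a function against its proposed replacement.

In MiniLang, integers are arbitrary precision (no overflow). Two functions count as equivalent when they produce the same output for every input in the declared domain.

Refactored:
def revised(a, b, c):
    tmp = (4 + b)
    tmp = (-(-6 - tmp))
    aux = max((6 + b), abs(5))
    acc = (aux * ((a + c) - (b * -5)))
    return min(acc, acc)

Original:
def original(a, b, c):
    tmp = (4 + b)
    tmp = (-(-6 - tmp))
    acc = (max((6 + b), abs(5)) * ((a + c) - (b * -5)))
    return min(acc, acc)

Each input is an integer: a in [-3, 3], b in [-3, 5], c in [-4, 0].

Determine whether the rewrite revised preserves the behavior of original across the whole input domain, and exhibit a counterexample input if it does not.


Behavior is preserved: although statement counts differ; also local variable names differ, the outputs never diverge.
Tracing a=-2, b=-3, c=-2: original: tmp becomes 1; next tmp becomes 7; next acc becomes -95; next final value -95 | revised: tmp becomes 1; next tmp becomes 7; next aux becomes 5; next acc becomes -95; next final value -95 — matching result -95.
An exhaustive pass over the 315 declared inputs shows identical outputs.
verdict: equivalent


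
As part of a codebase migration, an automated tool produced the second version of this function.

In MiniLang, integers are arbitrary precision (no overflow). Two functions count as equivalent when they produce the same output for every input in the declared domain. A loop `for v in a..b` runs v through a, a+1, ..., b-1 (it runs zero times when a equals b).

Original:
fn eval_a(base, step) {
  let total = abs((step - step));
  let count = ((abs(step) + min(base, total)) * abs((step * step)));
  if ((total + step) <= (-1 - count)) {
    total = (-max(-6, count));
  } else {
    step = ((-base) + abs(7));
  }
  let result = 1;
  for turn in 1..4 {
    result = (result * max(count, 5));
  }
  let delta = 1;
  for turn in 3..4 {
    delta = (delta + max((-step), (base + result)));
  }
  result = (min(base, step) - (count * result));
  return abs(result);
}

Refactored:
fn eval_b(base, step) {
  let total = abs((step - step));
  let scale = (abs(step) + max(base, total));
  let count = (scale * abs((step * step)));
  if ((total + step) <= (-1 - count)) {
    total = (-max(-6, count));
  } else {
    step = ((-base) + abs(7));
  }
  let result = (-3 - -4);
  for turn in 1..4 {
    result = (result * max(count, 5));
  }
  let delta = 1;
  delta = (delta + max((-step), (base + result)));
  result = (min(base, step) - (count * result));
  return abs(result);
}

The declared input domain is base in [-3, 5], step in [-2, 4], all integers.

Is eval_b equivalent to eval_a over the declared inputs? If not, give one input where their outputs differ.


Try base=-3, step=-2.
eval_a: total := 0 | count := -4 | ((total + step) <= (-1 - count)): true | total := 4 | result := 1 | iter turn=1: | result := 5 | iter turn=2: | result := 25 | iter turn=3: | result := 125 | delta := 1 | iter turn=3: | delta := 123 | result := 497 | result 497
eval_b: total := 0 | scale := 2 | count := 8 | ((total + step) <= (-1 - count)): false | step := 10 | result := 1 | iter turn=1: | result := 8 | iter turn=2: | result := 64 | iter turn=3: | result := 512 | delta := 1 | delta := 510 | result := -4099 | result 4099
497 != 4099, so the rewrite changes behavior.
verdict: not equivalent; witness: base=-3, step=-2


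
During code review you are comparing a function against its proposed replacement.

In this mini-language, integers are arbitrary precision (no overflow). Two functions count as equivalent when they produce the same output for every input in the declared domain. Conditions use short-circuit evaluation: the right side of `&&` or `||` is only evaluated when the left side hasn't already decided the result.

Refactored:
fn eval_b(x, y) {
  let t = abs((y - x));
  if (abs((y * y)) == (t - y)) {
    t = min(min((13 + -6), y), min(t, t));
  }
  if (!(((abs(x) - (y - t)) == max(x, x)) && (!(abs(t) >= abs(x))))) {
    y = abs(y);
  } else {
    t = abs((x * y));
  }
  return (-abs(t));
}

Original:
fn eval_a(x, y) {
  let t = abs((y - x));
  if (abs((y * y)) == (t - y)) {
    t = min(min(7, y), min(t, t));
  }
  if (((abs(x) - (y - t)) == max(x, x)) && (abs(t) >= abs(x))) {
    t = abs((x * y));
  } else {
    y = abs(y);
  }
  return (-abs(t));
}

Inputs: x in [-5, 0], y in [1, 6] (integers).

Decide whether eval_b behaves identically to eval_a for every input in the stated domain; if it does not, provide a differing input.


These are not equivalent — on x=0, y=1 the outputs split (0 vs -1).
eval_a: t = 1; (abs((y * y)) == (t - y)) -> false; (((abs(x) - (y - t)) == max(x, x)) && (abs(t) >= abs(x))) -> true; t = 0; return 0
eval_b: t = 1; (abs((y * y)) == (t - y)) -> false; (!(((abs(x) - (y - t)) == max(x, x)) && (!(abs(t) >= abs(x))))) -> true; y = 1; return -1
verdict: not equivalent; witness: x=0, y=1


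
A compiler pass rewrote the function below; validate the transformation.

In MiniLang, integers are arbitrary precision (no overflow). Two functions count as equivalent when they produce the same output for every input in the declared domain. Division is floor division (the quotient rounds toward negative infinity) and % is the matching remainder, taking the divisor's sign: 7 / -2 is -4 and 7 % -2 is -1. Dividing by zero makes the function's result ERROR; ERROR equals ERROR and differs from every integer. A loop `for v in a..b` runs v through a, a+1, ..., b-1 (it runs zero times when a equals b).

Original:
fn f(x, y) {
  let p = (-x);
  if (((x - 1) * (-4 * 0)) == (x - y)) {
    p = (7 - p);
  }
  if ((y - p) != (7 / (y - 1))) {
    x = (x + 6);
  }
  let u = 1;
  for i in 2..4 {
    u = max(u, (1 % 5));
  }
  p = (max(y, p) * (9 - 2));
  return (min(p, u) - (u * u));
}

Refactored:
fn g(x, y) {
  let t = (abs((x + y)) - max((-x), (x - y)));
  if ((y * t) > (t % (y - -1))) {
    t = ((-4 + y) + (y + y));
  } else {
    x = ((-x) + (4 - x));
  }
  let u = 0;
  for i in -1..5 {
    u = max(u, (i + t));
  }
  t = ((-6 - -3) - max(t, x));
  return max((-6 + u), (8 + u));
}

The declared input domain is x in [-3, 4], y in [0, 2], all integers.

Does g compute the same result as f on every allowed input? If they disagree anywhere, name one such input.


These are not equivalent — on x=-3, y=0 the outputs split (0 vs 12).
f: p becomes 3; next (((x - 1) * (-4 * 0)) == (x - y)) evaluates to false; next ((y - p) != (7 / (y - 1))) evaluates to true; next x becomes 3; next u becomes 1; next at i=2:; next u becomes 1; next at i=3:; next u becomes 1; next p becomes 21; next final value 0
g: t becomes 0; next ((y * t) > (t % (y - -1))) evaluates to false; next x becomes 10; next u becomes 0; next at i=-1:; next u becomes 0; next at i=0:; next u becomes 0; next at i=1:; next u becomes 1; next at i=2:; next u becomes 2; next at i=3:; next u becomes 3; next at i=4:; next u becomes 4; next t becomes -13; next final value 12
verdict: not equivalent; witness: x=-3, y=0


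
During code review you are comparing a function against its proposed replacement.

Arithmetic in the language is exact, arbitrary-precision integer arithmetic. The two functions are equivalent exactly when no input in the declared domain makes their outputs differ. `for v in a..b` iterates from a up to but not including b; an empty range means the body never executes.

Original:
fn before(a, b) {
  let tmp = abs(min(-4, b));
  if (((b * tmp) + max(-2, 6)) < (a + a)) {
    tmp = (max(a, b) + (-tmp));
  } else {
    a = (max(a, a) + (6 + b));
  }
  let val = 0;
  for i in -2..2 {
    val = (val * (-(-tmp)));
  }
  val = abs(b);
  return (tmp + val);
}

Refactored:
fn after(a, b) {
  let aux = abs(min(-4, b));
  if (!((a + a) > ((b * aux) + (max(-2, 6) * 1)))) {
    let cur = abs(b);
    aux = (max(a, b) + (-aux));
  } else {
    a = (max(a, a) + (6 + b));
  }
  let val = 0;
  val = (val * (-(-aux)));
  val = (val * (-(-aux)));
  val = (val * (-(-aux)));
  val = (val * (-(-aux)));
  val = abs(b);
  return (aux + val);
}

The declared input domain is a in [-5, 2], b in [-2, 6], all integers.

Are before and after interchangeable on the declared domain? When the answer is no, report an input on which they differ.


Take a=-5, b=-2.
before: tmp = 4; (((b * tmp) + max(-2, 6)) < (a + a)) -> false; a = -1; val = 0; [i=-2]; val = 0; [i=-1]; val = 0; [i=0]; val = 0; [i=1]; val = 0; val = 2; return 6
after: aux = 4; (!((a + a) > ((b * aux) + (max(-2, 6) * 1)))) -> true; cur = 2; aux = -6; val = 0; val = 0; val = 0; val = 0; val = 0; val = 2; return -4
6 vs -4 — the two versions disagree here.
verdict: not equivalent; witness: a=-5, b=-2


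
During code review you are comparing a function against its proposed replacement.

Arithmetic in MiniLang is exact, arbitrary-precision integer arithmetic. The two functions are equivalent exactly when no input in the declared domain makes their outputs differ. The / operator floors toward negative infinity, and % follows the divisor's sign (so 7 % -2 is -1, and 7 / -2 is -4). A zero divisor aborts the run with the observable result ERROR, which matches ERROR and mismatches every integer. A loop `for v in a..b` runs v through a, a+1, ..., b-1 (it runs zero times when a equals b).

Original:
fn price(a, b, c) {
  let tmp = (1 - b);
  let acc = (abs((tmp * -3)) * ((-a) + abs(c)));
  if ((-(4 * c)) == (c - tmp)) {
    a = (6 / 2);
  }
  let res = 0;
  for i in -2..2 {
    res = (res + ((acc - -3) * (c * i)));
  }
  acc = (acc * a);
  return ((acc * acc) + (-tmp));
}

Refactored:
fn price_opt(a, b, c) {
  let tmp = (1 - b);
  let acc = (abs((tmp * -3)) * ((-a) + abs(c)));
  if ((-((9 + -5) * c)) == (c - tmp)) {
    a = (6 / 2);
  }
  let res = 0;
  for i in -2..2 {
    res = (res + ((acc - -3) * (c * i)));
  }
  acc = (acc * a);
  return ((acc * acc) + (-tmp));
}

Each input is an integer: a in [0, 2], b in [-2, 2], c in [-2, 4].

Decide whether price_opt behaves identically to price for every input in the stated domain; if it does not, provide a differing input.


Behavior is preserved: although constant usage differs, arithmetic usage differs, the outputs never diverge.
Spot check at a=2, b=0, c=-1 — price: tmp = 1; acc = -3; ((-(4 * c)) == (c - tmp)) -> false; res = 0; [i=-2]; res = 0; [i=-1]; res = 0; [i=0]; res = 0; [i=1]; res = 0; acc = -6; return 35. price_opt: tmp = 1; acc = -3; ((-((9 + -5) * c)) == (c - tmp)) -> false; res = 0; [i=-2]; res = 0; [i=-1]; res = 0; [i=0]; res = 0; [i=1]; res = 0; acc = -6; return 35. Both give 35.
An exhaustive pass over the 105 declared inputs shows identical outputs.
verdict: equivalent


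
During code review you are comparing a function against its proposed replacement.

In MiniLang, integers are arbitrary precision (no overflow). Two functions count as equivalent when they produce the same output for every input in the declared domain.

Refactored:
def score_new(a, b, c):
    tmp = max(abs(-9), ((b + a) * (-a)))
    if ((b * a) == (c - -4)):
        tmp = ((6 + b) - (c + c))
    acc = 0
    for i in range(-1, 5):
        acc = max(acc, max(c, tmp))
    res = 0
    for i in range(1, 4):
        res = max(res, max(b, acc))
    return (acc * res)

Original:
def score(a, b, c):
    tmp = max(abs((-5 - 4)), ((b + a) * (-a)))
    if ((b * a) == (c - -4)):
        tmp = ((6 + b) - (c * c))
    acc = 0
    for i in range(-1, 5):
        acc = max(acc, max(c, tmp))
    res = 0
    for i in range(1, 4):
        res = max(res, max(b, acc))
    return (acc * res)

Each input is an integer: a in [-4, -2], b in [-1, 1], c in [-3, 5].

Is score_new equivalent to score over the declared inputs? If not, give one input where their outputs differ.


Consider the input a=-3, b=-1, c=-1.
score: tmp := 9 | ((b * a) == (c - -4)): true | tmp := 4 | acc := 0 | iter i=-1: | acc := 4 | iter i=0: | acc := 4 | iter i=1: | acc := 4 | iter i=2: | acc := 4 | iter i=3: | acc := 4 | iter i=4: | acc := 4 | res := 0 | iter i=1: | res := 4 | iter i=2: | res := 4 | iter i=3: | res := 4 | result 16
score_new: tmp := 9 | ((b * a) == (c - -4)): true | tmp := 7 | acc := 0 | iter i=-1: | acc := 7 | iter i=0: | acc := 7 | iter i=1: | acc := 7 | iter i=2: | acc := 7 | iter i=3: | acc := 7 | iter i=4: | acc := 7 | res := 0 | iter i=1: | res := 7 | iter i=2: | res := 7 | iter i=3: | res := 7 | result 49
16 and 49 differ, so these are not the same function on this domain.
verdict: not equivalent; witness: a=-3, b=-1, c=-1


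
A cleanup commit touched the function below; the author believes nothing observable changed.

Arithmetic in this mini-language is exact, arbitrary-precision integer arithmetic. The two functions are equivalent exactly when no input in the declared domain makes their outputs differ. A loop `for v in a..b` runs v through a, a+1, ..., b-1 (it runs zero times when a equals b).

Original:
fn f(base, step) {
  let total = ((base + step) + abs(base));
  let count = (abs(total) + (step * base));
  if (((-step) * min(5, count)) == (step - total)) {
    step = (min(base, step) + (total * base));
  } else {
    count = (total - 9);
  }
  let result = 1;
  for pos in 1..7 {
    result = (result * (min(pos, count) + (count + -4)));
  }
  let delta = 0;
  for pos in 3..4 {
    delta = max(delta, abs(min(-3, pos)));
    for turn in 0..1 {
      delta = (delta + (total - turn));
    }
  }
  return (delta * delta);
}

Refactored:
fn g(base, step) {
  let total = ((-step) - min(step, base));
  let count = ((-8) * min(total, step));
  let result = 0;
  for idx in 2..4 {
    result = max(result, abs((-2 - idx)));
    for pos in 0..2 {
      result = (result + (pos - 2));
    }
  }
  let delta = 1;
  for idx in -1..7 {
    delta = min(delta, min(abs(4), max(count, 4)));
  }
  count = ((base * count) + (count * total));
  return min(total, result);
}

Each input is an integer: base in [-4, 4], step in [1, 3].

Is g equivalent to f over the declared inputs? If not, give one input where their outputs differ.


At base=-4, step=1: f gives 16, g gives 2.
verdict: not equivalent; witness: base=-4, step=1


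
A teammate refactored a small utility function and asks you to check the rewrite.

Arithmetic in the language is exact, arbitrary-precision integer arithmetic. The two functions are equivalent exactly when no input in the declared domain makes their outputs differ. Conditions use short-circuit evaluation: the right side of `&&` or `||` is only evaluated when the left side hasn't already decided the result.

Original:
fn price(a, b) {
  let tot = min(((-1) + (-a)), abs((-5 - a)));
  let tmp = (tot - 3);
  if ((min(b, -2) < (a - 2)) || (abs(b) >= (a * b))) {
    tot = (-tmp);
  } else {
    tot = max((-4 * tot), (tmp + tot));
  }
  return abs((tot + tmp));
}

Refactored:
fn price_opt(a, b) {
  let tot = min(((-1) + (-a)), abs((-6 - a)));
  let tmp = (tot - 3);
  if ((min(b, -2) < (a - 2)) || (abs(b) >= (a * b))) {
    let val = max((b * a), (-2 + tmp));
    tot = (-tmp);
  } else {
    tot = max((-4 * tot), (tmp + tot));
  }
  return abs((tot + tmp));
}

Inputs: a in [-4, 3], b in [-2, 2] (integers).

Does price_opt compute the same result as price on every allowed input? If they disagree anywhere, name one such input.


On input a=-4, b=-2, price returns 3 while price_opt returns 0.
verdict: not equivalent; witness: a=-4, b=-2


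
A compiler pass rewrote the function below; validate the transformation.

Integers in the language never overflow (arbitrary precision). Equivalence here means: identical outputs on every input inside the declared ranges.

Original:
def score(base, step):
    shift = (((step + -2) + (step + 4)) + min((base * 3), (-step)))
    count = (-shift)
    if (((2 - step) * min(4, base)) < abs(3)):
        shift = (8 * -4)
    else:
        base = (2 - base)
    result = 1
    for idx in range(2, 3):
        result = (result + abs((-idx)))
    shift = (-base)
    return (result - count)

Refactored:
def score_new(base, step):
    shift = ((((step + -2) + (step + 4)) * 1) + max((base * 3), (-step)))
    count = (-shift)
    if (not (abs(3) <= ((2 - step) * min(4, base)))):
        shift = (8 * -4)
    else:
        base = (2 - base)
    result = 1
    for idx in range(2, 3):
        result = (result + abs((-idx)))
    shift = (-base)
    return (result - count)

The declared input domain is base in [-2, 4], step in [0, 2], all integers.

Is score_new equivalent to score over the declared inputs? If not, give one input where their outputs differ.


Input base=-2, step=0: -1 from score versus 5 from score_new.
verdict: not equivalent; witness: base=-2, step=0


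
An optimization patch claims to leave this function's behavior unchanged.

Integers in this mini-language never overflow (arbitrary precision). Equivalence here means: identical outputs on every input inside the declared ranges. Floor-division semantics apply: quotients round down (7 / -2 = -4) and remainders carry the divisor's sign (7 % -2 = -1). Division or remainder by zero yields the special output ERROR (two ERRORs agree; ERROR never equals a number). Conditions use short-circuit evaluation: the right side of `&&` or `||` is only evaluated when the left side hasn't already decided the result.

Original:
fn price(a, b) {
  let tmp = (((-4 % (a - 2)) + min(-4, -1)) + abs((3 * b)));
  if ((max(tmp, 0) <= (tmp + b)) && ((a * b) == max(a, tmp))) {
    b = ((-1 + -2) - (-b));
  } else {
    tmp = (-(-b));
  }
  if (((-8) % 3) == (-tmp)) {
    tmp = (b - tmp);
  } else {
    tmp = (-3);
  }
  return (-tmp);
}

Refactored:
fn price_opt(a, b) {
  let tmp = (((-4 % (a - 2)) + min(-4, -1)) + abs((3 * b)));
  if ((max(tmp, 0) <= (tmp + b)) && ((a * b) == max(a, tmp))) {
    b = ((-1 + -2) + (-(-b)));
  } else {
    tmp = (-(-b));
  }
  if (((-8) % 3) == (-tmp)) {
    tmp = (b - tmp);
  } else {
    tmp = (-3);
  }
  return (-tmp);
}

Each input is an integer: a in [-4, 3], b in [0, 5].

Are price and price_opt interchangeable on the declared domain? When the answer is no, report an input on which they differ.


Differences: arithmetic usage differs — yet all 48 inputs agree.
verdict: equivalent


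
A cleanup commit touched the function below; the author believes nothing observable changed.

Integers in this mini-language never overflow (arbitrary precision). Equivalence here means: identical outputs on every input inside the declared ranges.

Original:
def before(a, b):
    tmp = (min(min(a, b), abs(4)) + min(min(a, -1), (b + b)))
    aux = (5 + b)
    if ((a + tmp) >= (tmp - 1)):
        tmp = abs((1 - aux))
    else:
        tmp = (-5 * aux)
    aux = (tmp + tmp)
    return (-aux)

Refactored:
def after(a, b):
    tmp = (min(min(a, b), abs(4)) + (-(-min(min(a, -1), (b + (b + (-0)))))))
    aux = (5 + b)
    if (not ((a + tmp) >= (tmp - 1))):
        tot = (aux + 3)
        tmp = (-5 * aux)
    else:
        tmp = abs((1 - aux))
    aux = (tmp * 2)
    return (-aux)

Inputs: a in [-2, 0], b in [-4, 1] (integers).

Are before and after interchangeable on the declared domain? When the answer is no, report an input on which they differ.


Side by side, the visible changes include: arithmetic usage differs; also constant usage differs; also local variable names differ; also statement counts differ; also boolean connective usage differs.
One worked example (a=-1, b=0) — before: tmp becomes -2; next aux becomes 5; next ((a + tmp) >= (tmp - 1)) evaluates to true; next tmp becomes 4; next aux becomes 8; next final value -8; after: tmp becomes -2; next aux becomes 5; next (not ((a + tmp) >= (tmp - 1))) evaluates to false; next tmp becomes 4; next aux becomes 8; next final value -8; agreement on -8.
Every one of the 18 inputs gives matching results.
verdict: equivalent


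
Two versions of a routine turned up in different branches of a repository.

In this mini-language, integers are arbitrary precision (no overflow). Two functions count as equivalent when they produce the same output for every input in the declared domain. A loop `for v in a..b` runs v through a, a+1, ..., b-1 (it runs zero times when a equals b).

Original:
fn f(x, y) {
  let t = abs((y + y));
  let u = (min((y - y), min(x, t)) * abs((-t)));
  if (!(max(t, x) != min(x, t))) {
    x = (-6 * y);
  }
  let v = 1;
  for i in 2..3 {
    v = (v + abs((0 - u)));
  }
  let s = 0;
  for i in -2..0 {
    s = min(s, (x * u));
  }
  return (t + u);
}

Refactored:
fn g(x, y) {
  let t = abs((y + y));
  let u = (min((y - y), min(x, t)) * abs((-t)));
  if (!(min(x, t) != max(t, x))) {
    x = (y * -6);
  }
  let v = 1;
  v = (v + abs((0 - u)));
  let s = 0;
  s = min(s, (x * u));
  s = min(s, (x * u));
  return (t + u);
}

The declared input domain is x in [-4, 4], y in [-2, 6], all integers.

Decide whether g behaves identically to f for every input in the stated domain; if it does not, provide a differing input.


Behavior is preserved: although arithmetic usage differs, local variable names differ, statement counts differ, loop structure differs, min/max/abs usage differs, the outputs never diverge.
Spot check at x=-3, y=-1 — f: t becomes 2; next u becomes -6; next (!(max(t, x) != min(x, t))) evaluates to false; next v becomes 1; next at i=2:; next v becomes 7; next s becomes 0; next at i=-2:; next s becomes 0; next at i=-1:; next s becomes 0; next final value -4. g: t becomes 2; next u becomes -6; next (!(min(x, t) != max(t, x))) evaluates to false; next v becomes 1; next v becomes 7; next s becomes 0; next s becomes 0; next s becomes 0; next final value -4. Both give -4.
Sweeping the whole domain (81 inputs) finds no disagreement.
verdict: equivalent


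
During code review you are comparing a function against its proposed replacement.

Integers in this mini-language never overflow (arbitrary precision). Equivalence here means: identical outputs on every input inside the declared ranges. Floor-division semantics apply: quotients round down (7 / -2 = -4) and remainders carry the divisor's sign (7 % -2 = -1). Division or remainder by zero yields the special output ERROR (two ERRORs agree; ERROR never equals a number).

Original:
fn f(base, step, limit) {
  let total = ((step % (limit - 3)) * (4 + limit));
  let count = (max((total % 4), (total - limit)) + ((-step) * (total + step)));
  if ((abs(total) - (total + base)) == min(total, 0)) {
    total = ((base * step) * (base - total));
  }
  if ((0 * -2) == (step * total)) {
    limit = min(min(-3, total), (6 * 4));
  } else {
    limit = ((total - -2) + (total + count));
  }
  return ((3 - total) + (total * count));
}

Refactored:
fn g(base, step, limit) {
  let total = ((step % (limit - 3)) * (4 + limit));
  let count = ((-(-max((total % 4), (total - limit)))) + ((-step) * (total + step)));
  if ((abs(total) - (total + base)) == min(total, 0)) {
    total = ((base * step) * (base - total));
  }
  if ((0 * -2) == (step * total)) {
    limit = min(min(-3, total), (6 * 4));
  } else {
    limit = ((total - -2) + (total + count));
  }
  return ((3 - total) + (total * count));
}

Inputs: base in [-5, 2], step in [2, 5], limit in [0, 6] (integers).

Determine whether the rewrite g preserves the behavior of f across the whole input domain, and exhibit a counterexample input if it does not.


The two are interchangeable: same computation, different form, and every declared input agrees.
Spot check at base=2, step=5, limit=0 — f: total becomes -4; next count becomes -5; next ((abs(total) - (total + base)) == min(total, 0)) evaluates to false; next ((0 * -2) == (step * total)) evaluates to false; next limit becomes -11; next final value 27. g: total becomes -4; next count becomes -5; next ((abs(total) - (total + base)) == min(total, 0)) evaluates to false; next ((0 * -2) == (step * total)) evaluates to false; next limit becomes -11; next final value 27. Both give 27.
Every one of the 224 inputs gives matching results.
verdict: equivalent
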